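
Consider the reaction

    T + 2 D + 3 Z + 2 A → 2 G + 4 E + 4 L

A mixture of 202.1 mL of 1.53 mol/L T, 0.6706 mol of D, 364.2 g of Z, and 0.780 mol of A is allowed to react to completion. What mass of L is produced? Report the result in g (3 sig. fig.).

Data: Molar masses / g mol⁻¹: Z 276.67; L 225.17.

n(T) = 1.53 × 202.1/1000 = 0.3092 mol
n(D) = 0.6706 mol
n(Z) = 364.2 / 276.67 = 1.316 mol
n(A) = 0.7800 mol
n/ν for T = 0.3092/1 = 0.3092
n/ν for D = 0.6706/2 = 0.3353
n/ν for Z = 1.316/3 = 0.4387
n/ν for A = 0.7800/2 = 0.3900
Smallest n/ν is T → limiting reagent.
n(L) = (4/1) × 0.3092 = 1.237 mol
mass = 1.237 × 225.17 = 278.5 g

279 g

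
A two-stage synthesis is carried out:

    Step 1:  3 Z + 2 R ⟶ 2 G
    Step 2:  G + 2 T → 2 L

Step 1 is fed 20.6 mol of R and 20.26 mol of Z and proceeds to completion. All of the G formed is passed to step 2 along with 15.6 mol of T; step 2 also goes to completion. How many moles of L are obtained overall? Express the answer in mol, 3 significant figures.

15.6 mol

Step 1:
n(R) = 20.60 mol
n(Z) = 20.26 mol
n/ν for R = 20.60/2 = 10.30
n/ν for Z = 20.26/3 = 6.753
Smallest n/ν is Z → limiting reagent.
n(G) produced = (2/3) × 20.26 = 13.51 mol
Step 2:
n(G) available = 13.51 mol
n(T) = 15.60 mol
n/ν for G = 13.51/1 = 13.51
n/ν for T = 15.60/2 = 7.800
Smallest n/ν is T → limiting reagent.
n(L) = (2/2) × 15.60 = 15.60 mol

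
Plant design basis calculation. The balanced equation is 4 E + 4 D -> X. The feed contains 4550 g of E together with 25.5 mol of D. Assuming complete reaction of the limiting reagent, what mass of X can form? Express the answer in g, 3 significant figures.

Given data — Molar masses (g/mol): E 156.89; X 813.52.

5190 g

n(E) = 4550 / 156.89 = 29.00 mol
n(D) = 25.50 mol
n/ν for E = 29.00/4 = 7.250
n/ν for D = 25.50/4 = 6.375
Smallest n/ν is D → limiting reagent.
n(X) = (1/4) × 25.50 = 6.375 mol
mass = 6.375 × 813.52 = 5186 g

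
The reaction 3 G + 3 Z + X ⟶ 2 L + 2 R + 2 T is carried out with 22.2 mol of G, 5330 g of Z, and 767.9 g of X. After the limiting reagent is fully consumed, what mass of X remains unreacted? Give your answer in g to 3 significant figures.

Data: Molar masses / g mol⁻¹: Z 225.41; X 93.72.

74.4 g

n(G) = 22.20 mol
n(Z) = 5330 / 225.41 = 23.65 mol
n(X) = 767.9 / 93.72 = 8.194 mol
n/ν for G = 22.20/3 = 7.400
n/ν for Z = 23.65/3 = 7.883
n/ν for X = 8.194/1 = 8.194
Smallest n/ν is G → limiting reagent.
X consumed = (1/3) × 22.20 = 7.400 mol
X remaining = 8.194 − 7.400 = 0.7940 mol
mass = 0.7940 × 93.72 = 74.41 g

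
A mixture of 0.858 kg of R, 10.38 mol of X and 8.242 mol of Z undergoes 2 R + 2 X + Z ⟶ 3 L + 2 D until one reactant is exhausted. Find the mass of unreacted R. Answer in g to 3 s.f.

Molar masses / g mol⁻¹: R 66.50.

168 g

n(R) = 0.8580×1000 / 66.50 = 12.90 mol
n(X) = 10.38 mol
n(Z) = 8.242 mol
n/ν for R = 12.90/2 = 6.450
n/ν for X = 10.38/2 = 5.190
n/ν for Z = 8.242/1 = 8.242
Smallest n/ν is X → limiting reagent.
R consumed = (2/2) × 10.38 = 10.38 mol
R remaining = 12.90 − 10.38 = 2.520 mol
mass = 2.520 × 66.50 = 167.6 g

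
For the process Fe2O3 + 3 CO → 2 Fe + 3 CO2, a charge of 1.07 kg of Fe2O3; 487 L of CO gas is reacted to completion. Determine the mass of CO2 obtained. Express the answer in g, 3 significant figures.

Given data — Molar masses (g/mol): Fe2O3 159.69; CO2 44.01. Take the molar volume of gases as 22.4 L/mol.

885 g

n(Fe2O3) = 1.070×1000 / 159.69 = 6.700 mol
n(CO) = 487.0 / 22.4 = 21.74 mol
n/ν for Fe2O3 = 6.700/1 = 6.700
n/ν for CO = 21.74/3 = 7.247
Smallest n/ν is Fe2O3 → limiting reagent.
n(CO2) = (3/1) × 6.700 = 20.10 mol
mass = 20.10 × 44.01 = 884.6 g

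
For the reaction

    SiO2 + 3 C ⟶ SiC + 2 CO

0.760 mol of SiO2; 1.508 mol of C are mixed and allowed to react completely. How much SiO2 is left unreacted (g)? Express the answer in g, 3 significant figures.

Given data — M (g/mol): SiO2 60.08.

15.5 g

n(SiO2) = 0.7600 mol
n(C) = 1.508 mol
n/ν for SiO2 = 0.7600/1 = 0.7600
n/ν for C = 1.508/3 = 0.5027
Smallest n/ν is C → limiting reagent.
SiO2 consumed = (1/3) × 1.508 = 0.5027 mol
SiO2 remaining = 0.7600 − 0.5027 = 0.2573 mol
mass = 0.2573 × 60.08 = 15.46 g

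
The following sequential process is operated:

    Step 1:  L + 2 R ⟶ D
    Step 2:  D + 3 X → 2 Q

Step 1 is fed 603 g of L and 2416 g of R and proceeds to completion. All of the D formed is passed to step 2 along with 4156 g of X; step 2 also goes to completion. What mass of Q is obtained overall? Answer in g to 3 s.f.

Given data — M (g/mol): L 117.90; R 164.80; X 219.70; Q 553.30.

5660 g

Step 1:
n(L) = 603.0 / 117.90 = 5.115 mol
n(R) = 2416 / 164.80 = 14.66 mol
n/ν → L: 5.115, R: 7.330; L is limiting.
n(D) produced = (1/1) × 5.115 = 5.115 mol
Step 2:
n(D) available = 5.115 mol
n(X) = 4156 / 219.70 = 18.92 mol
n/ν → D: 5.115, X: 6.307; D is limiting.
n(Q) = (2/1) × 5.115 = 10.23 mol
mass = 10.23 × 553.30 = 5660 g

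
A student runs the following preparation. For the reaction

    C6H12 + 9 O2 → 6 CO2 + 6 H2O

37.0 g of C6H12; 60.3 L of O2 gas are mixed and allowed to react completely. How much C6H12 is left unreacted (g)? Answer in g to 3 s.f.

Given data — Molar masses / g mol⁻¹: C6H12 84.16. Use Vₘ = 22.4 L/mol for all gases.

n(C6H12) = 37.00 / 84.16 = 0.4396 mol
n(O2) = 60.30 / 22.4 = 2.692 mol
n/ν → C6H12: 0.4396, O2: 0.2991; O2 is limiting.
C6H12 consumed = (1/9) × 2.692 = 0.2991 mol
C6H12 remaining = 0.4396 − 0.2991 = 0.1405 mol
mass = 0.1405 × 84.16 = 11.82 g

11.8 g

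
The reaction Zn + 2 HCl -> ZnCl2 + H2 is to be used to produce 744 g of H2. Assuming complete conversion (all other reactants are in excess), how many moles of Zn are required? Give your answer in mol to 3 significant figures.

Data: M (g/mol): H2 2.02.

368 mol

n(H2) = 744 / 2.02 = 368.3 mol
n(Zn) = (1/1) × 368.3 = 368.3 mol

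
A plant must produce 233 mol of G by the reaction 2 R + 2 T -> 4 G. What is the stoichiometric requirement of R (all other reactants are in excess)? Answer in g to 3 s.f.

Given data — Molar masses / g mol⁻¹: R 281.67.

32800 g

n(G) = 233.0 mol
n(R) = (2/4) × 233.0 = 116.5 mol
mass = 116.5 × 281.67 = 32810 g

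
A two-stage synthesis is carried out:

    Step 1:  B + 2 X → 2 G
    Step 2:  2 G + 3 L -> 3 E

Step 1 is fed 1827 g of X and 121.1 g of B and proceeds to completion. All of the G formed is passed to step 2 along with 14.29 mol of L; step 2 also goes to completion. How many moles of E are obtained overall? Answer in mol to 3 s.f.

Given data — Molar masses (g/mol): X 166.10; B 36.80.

Step 1:
n(X) = 1827 / 166.10 = 11.00 mol
n(B) = 121.1 / 36.80 = 3.291 mol
n/ν → X: 5.500, B: 3.291; B is limiting.
n(G) produced = (2/1) × 3.291 = 6.582 mol
Step 2:
n(G) available = 6.582 mol
n(L) = 14.29 mol
n/ν → G: 3.291, L: 4.763; G is limiting.
n(E) = (3/2) × 6.582 = 9.873 mol

9.87 mol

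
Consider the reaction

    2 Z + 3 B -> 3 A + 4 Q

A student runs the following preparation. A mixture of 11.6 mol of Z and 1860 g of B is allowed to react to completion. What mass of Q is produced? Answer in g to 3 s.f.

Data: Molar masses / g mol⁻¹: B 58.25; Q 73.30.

n(Z) = 11.60 mol
n(B) = 1860 / 58.25 = 31.93 mol
n/ν → Z: 5.800, B: 10.64; Z is limiting.
n(Q) = (4/2) × 11.60 = 23.20 mol
mass = 23.20 × 73.30 = 1701 g

1700 g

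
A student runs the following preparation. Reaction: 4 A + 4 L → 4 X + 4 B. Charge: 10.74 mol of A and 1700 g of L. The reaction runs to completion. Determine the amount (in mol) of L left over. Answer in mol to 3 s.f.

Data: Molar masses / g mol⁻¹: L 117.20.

3.77 mol

n(A) = 10.74 mol
n(L) = 1700 / 117.20 = 14.51 mol
n/ν for A = 10.74/4 = 2.685
n/ν for L = 14.51/4 = 3.628
Smallest n/ν is A → limiting reagent.
L consumed = (4/4) × 10.74 = 10.74 mol
L remaining = 14.51 − 10.74 = 3.770 mol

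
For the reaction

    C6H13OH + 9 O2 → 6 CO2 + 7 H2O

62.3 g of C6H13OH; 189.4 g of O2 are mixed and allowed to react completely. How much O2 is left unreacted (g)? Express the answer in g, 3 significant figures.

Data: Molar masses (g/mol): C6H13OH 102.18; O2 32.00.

13.8 g

n(C6H13OH) = 62.30 / 102.18 = 0.6097 mol
n(O2) = 189.4 / 32.00 = 5.919 mol
n/ν for C6H13OH = 0.6097/1 = 0.6097
n/ν for O2 = 5.919/9 = 0.6577
Smallest n/ν is C6H13OH → limiting reagent.
O2 consumed = (9/1) × 0.6097 = 5.487 mol
O2 remaining = 5.919 − 5.487 = 0.4320 mol
mass = 0.4320 × 32.00 = 13.82 g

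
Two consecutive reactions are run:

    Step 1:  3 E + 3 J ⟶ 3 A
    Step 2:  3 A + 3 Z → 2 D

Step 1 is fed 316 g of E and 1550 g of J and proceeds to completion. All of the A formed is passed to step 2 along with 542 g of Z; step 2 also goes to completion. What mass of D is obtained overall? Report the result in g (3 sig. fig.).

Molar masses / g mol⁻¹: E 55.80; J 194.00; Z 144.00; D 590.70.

1480 g

Step 1:
n(E) = 316.0 / 55.80 = 5.663 mol
n(J) = 1550 / 194.00 = 7.990 mol
n/ν for E = 5.663/3 = 1.888
n/ν for J = 7.990/3 = 2.663
Smallest n/ν is E → limiting reagent.
n(A) produced = (3/3) × 5.663 = 5.663 mol
Step 2:
n(A) available = 5.663 mol
n(Z) = 542.0 / 144.00 = 3.764 mol
n/ν for A = 5.663/3 = 1.888
n/ν for Z = 3.764/3 = 1.255
Smallest n/ν is Z → limiting reagent.
n(D) = (2/3) × 3.764 = 2.509 mol
mass = 2.509 × 590.70 = 1482 g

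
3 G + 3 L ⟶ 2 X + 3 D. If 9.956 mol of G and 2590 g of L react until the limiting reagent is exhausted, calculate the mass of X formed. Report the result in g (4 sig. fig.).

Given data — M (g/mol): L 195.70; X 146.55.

n(G) = 9.956 mol
n(L) = 2590 / 195.70 = 13.23 mol
n/ν for G = 9.956/3 = 3.319
n/ν for L = 13.23/3 = 4.410
Smallest n/ν is G → limiting reagent.
n(X) = (2/3) × 9.956 = 6.637 mol
mass = 6.637 × 146.55 = 972.7 g

972.7 g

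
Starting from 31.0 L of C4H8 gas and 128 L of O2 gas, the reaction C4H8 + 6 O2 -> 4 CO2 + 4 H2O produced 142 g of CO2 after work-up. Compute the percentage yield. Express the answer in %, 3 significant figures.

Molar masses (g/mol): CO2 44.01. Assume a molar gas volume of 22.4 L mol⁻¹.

n(C4H8) = 31.00 / 22.4 = 1.384 mol
n(O2) = 128.0 / 22.4 = 5.714 mol
n/ν → C4H8: 1.384, O2: 0.9523; O2 is limiting.
theoretical n(CO2) = (4/6) × 5.714 = 3.809 mol → 167.6 g
% yield = 142 / 167.6 × 100 = 84.73 %

84.7 %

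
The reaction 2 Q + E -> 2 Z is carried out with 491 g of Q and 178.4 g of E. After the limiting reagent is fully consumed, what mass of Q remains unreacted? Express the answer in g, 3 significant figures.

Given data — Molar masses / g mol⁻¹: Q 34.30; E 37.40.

n(Q) = 491.0 / 34.30 = 14.31 mol
n(E) = 178.4 / 37.40 = 4.770 mol
n/ν → Q: 7.155, E: 4.770; E is limiting.
Q consumed = (2/1) × 4.770 = 9.540 mol
Q remaining = 14.31 − 9.540 = 4.770 mol
mass = 4.770 × 34.30 = 163.6 g

164 g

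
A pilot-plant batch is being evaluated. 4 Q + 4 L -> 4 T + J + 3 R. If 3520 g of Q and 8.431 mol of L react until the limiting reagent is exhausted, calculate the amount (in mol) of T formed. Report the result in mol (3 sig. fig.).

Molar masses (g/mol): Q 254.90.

8.43 mol

n(Q) = 3520 / 254.90 = 13.81 mol
n(L) = 8.431 mol
n/ν → Q: 3.453, L: 2.108; L is limiting.
n(T) = (4/4) × 8.431 = 8.431 mol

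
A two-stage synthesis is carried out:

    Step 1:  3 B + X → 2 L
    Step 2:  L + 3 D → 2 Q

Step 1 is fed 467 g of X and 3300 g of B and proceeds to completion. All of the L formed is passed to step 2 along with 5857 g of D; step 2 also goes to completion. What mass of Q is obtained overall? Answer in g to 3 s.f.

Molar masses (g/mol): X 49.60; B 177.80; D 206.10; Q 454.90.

Step 1:
n(X) = 467.0 / 49.60 = 9.415 mol
n(B) = 3300 / 177.80 = 18.56 mol
n/ν for X = 9.415/1 = 9.415
n/ν for B = 18.56/3 = 6.187
Smallest n/ν is B → limiting reagent.
n(L) produced = (2/3) × 18.56 = 12.37 mol
Step 2:
n(L) available = 12.37 mol
n(D) = 5857 / 206.10 = 28.42 mol
n/ν for L = 12.37/1 = 12.37
n/ν for D = 28.42/3 = 9.473
Smallest n/ν is D → limiting reagent.
n(Q) = (2/3) × 28.42 = 18.95 mol
mass = 18.95 × 454.90 = 8620 g

8620 g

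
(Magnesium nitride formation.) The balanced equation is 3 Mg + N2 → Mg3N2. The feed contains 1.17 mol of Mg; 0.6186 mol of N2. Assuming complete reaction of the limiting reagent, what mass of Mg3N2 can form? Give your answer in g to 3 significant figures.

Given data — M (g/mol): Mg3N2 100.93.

39.4 g

n(Mg) = 1.170 mol
n(N2) = 0.6186 mol
n/ν → Mg: 0.3900, N2: 0.6186; Mg is limiting.
n(Mg3N2) = (1/3) × 1.170 = 0.3900 mol
mass = 0.3900 × 100.93 = 39.36 g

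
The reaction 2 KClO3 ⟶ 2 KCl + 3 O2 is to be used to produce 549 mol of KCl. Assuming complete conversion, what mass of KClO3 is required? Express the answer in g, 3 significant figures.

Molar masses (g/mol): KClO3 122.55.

67300 g

n(KCl) = 549.0 mol
n(KClO3) = (2/2) × 549.0 = 549.0 mol
mass = 549.0 × 122.55 = 67280 g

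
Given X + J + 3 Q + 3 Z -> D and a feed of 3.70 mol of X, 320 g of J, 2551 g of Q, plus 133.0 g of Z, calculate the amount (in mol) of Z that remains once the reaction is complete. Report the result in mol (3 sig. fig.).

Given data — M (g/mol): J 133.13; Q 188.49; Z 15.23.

n(X) = 3.700 mol
n(J) = 320.0 / 133.13 = 2.404 mol
n(Q) = 2551 / 188.49 = 13.53 mol
n(Z) = 133.0 / 15.23 = 8.733 mol
n/ν for X = 3.700/1 = 3.700
n/ν for J = 2.404/1 = 2.404
n/ν for Q = 13.53/3 = 4.510
n/ν for Z = 8.733/3 = 2.911
Smallest n/ν is J → limiting reagent.
Z consumed = (3/1) × 2.404 = 7.212 mol
Z remaining = 8.733 − 7.212 = 1.521 mol

1.52 mol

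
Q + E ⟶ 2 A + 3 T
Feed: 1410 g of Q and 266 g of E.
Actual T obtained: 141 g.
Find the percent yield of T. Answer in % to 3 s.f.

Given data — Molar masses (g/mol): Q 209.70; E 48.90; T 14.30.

n(Q) = 1410 / 209.70 = 6.724 mol
n(E) = 266.0 / 48.90 = 5.440 mol
n/ν for Q = 6.724/1 = 6.724
n/ν for E = 5.440/1 = 5.440
Smallest n/ν is E → limiting reagent.
theoretical n(T) = (3/1) × 5.440 = 16.32 mol → 233.4 g
% yield = 141 / 233.4 × 100 = 60.41 %

60.4 %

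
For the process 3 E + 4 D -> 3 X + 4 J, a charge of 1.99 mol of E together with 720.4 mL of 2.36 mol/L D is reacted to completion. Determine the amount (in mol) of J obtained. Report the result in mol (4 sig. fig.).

n(E) = 1.990 mol
n(D) = 2.36 × 720.4/1000 = 1.700 mol
n/ν → E: 0.6633, D: 0.4250; D is limiting.
n(J) = (4/4) × 1.700 = 1.700 mol

1.700 mol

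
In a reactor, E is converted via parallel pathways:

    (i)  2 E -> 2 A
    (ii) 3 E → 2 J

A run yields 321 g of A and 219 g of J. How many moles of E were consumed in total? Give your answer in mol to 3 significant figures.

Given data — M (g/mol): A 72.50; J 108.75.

7.45 mol

n(A) = 321 / 72.50 = 4.428 mol
n(J) = 219 / 108.75 = 2.014 mol
n(E) via (i) = (2/2)×4.428 = 4.428 mol
n(E) via (ii) = (3/2)×2.014 = 3.021 mol
total n(E) = 4.428 + 3.021 = 7.449 mol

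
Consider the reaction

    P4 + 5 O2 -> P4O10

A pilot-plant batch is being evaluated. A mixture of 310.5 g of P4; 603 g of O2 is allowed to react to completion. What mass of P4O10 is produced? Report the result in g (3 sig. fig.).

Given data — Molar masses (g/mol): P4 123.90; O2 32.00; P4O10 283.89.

711 g

n(P4) = 310.5 / 123.90 = 2.506 mol
n(O2) = 603.0 / 32.00 = 18.84 mol
n/ν → P4: 2.506, O2: 3.768; P4 is limiting.
n(P4O10) = (1/1) × 2.506 = 2.506 mol
mass = 2.506 × 283.89 = 711.4 g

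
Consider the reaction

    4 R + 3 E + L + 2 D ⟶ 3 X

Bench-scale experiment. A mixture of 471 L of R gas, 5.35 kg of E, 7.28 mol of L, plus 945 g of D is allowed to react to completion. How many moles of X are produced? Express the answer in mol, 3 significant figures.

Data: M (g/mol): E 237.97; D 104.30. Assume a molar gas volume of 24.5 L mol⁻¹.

n(R) = 471.0 / 24.5 = 19.22 mol
n(E) = 5.350×1000 / 237.97 = 22.48 mol
n(L) = 7.280 mol
n(D) = 945.0 / 104.30 = 9.060 mol
n/ν → R: 4.805, E: 7.493, L: 7.280, D: 4.530; D is limiting.
n(X) = (3/2) × 9.060 = 13.59 mol

13.6 mol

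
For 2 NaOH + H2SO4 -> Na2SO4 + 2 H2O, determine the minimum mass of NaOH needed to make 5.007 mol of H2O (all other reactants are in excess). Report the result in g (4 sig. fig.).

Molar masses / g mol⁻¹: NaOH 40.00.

200.3 g

n(H2O) = 5.007 mol
n(NaOH) = (2/2) × 5.007 = 5.007 mol
mass = 5.007 × 40.00 = 200.3 g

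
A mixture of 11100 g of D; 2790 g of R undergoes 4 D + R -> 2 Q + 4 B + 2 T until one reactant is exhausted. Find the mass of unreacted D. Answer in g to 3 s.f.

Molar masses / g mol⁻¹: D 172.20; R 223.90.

2520 g

n(D) = 11100 / 172.20 = 64.46 mol
n(R) = 2790 / 223.90 = 12.46 mol
n/ν for D = 64.46/4 = 16.12
n/ν for R = 12.46/1 = 12.46
Smallest n/ν is R → limiting reagent.
D consumed = (4/1) × 12.46 = 49.84 mol
D remaining = 64.46 − 49.84 = 14.62 mol
mass = 14.62 × 172.20 = 2518 g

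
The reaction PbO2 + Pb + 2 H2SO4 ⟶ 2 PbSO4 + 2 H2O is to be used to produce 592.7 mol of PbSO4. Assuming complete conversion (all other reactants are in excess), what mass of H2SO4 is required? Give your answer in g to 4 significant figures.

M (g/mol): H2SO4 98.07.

58130 g

n(PbSO4) = 592.7 mol
n(H2SO4) = (2/2) × 592.7 = 592.7 mol
mass = 592.7 × 98.07 = 58130 g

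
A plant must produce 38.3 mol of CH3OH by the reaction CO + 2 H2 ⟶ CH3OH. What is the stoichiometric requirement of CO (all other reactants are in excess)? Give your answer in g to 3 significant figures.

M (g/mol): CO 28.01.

1070 g

n(CH3OH) = 38.30 mol
n(CO) = (1/1) × 38.30 = 38.30 mol
mass = 38.30 × 28.01 = 1073 g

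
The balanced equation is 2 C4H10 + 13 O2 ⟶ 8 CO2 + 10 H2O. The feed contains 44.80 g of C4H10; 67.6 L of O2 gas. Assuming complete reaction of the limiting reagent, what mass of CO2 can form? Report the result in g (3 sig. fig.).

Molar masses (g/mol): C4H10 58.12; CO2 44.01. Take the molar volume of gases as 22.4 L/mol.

n(C4H10) = 44.80 / 58.12 = 0.7708 mol
n(O2) = 67.60 / 22.4 = 3.018 mol
n/ν → C4H10: 0.3854, O2: 0.2322; O2 is limiting.
n(CO2) = (8/13) × 3.018 = 1.857 mol
mass = 1.857 × 44.01 = 81.73 g

81.7 g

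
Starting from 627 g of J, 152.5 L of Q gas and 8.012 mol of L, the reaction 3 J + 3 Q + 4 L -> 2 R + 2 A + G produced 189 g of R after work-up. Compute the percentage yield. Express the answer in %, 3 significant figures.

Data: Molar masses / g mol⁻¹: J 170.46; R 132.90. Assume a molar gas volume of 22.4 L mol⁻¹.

n(J) = 627.0 / 170.46 = 3.678 mol
n(Q) = 152.5 / 22.4 = 6.808 mol
n(L) = 8.012 mol
n/ν for J = 3.678/3 = 1.226
n/ν for Q = 6.808/3 = 2.269
n/ν for L = 8.012/4 = 2.003
Smallest n/ν is J → limiting reagent.
theoretical n(R) = (2/3) × 3.678 = 2.452 mol → 325.9 g
% yield = 189 / 325.9 × 100 = 57.99 %

58.0 %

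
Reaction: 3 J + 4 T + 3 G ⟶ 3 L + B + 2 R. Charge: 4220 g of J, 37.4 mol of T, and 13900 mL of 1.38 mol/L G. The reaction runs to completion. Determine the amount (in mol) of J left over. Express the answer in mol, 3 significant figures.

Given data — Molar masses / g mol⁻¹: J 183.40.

3.83 mol

n(J) = 4220 / 183.40 = 23.01 mol
n(T) = 37.40 mol
n(G) = 1.38 × 13900/1000 = 19.18 mol
n/ν for J = 23.01/3 = 7.670
n/ν for T = 37.40/4 = 9.350
n/ν for G = 19.18/3 = 6.393
Smallest n/ν is G → limiting reagent.
J consumed = (3/3) × 19.18 = 19.18 mol
J remaining = 23.01 − 19.18 = 3.830 mol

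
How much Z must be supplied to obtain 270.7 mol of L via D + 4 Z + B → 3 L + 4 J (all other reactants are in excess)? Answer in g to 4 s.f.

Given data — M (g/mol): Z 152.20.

54930 g

n(L) = 270.7 mol
n(Z) = (4/3) × 270.7 = 360.9 mol
mass = 360.9 × 152.20 = 54930 g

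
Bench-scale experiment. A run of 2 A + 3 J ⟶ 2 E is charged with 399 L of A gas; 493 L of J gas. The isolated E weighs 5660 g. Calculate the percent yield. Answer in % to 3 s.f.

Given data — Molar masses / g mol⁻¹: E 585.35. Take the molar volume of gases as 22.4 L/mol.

n(A) = 399.0 / 22.4 = 17.81 mol
n(J) = 493.0 / 22.4 = 22.01 mol
n/ν for A = 17.81/2 = 8.905
n/ν for J = 22.01/3 = 7.337
Smallest n/ν is J → limiting reagent.
theoretical n(E) = (2/3) × 22.01 = 14.67 mol → 8587 g
% yield = 5660 / 8587 × 100 = 65.91 %

65.9 %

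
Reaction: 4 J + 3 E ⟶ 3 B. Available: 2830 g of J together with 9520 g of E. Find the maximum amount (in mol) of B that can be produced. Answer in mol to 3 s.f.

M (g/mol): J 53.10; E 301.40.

n(J) = 2830 / 53.10 = 53.30 mol
n(E) = 9520 / 301.40 = 31.59 mol
n/ν for J = 53.30/4 = 13.33
n/ν for E = 31.59/3 = 10.53
Smallest n/ν is E → limiting reagent.
n(B) = (3/3) × 31.59 = 31.59 mol

31.6 mol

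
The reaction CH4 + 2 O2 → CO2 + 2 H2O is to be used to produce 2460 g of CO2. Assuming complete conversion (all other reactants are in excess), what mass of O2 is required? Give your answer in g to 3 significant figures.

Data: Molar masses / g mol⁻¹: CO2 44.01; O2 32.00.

3580 g

n(CO2) = 2460 / 44.01 = 55.90 mol
n(O2) = (2/1) × 55.90 = 111.8 mol
mass = 111.8 × 32.00 = 3578 g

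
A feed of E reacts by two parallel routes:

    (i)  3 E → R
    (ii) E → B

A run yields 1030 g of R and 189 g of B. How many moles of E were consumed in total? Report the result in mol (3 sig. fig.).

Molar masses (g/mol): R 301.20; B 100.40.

12.1 mol

n(R) = 1030 / 301.20 = 3.420 mol
n(B) = 189 / 100.40 = 1.882 mol
n(E) via (i) = (3/1)×3.420 = 10.26 mol
n(E) via (ii) = (1/1)×1.882 = 1.882 mol
total n(E) = 10.26 + 1.882 = 12.14 mol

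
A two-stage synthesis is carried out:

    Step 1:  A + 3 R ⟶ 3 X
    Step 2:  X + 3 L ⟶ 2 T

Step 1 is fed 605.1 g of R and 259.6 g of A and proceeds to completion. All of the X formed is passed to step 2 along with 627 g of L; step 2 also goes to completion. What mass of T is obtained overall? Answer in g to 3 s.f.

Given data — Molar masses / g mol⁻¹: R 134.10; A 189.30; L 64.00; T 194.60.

1270 g

Step 1:
n(R) = 605.1 / 134.10 = 4.512 mol
n(A) = 259.6 / 189.30 = 1.371 mol
n/ν → R: 1.504, A: 1.371; A is limiting.
n(X) produced = (3/1) × 1.371 = 4.113 mol
Step 2:
n(X) available = 4.113 mol
n(L) = 627.0 / 64.00 = 9.797 mol
n/ν → X: 4.113, L: 3.266; L is limiting.
n(T) = (2/3) × 9.797 = 6.531 mol
mass = 6.531 × 194.60 = 1271 g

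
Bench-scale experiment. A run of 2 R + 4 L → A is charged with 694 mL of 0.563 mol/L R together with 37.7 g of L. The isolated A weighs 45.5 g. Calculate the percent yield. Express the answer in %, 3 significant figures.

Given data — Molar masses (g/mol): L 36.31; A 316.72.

n(R) = 0.563 × 694.0/1000 = 0.3907 mol
n(L) = 37.70 / 36.31 = 1.038 mol
n/ν → R: 0.1954, L: 0.2595; R is limiting.
theoretical n(A) = (1/2) × 0.3907 = 0.1954 mol → 61.89 g
% yield = 45.5 / 61.89 × 100 = 73.52 %

73.5 %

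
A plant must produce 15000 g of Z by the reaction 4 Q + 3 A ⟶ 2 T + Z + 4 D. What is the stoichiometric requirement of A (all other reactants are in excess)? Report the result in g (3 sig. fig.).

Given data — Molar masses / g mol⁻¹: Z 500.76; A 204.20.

18400 g

n(Z) = 15000 / 500.76 = 29.95 mol
n(A) = (3/1) × 29.95 = 89.85 mol
mass = 89.85 × 204.20 = 18350 g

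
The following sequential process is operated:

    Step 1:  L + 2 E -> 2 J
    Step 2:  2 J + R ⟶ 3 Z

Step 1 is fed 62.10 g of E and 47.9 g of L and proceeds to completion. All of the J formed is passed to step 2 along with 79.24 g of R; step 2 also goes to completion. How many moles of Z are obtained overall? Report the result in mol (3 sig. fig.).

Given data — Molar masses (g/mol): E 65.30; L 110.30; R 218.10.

Step 1:
n(E) = 62.10 / 65.30 = 0.9510 mol
n(L) = 47.90 / 110.30 = 0.4343 mol
n/ν → E: 0.4755, L: 0.4343; L is limiting.
n(J) produced = (2/1) × 0.4343 = 0.8686 mol
Step 2:
n(J) available = 0.8686 mol
n(R) = 79.24 / 218.10 = 0.3633 mol
n/ν → J: 0.4343, R: 0.3633; R is limiting.
n(Z) = (3/1) × 0.3633 = 1.090 mol

1.09 mol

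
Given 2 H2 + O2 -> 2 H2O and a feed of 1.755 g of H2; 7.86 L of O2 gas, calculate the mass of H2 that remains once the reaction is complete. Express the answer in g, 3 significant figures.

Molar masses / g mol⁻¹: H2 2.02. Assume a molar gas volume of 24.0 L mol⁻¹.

n(H2) = 1.755 / 2.02 = 0.8688 mol
n(O2) = 7.860 / 24.0 = 0.3275 mol
n/ν → H2: 0.4344, O2: 0.3275; O2 is limiting.
H2 consumed = (2/1) × 0.3275 = 0.6550 mol
H2 remaining = 0.8688 − 0.6550 = 0.2138 mol
mass = 0.2138 × 2.02 = 0.4319 g

0.432 g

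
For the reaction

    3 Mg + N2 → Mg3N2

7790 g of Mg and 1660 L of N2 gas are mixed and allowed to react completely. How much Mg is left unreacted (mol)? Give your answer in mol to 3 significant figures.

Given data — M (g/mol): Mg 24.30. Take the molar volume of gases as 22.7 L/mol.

101 mol

n(Mg) = 7790 / 24.30 = 320.6 mol
n(N2) = 1660 / 22.7 = 73.13 mol
n/ν → Mg: 106.9, N2: 73.13; N2 is limiting.
Mg consumed = (3/1) × 73.13 = 219.4 mol
Mg remaining = 320.6 − 219.4 = 101.2 mol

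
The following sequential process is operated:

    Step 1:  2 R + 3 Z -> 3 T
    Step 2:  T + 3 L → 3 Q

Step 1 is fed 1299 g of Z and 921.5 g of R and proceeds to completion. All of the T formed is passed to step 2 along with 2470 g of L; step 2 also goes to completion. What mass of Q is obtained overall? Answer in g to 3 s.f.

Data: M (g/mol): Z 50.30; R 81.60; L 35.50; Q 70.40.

Step 1:
n(Z) = 1299 / 50.30 = 25.83 mol
n(R) = 921.5 / 81.60 = 11.29 mol
n/ν for Z = 25.83/3 = 8.610
n/ν for R = 11.29/2 = 5.645
Smallest n/ν is R → limiting reagent.
n(T) produced = (3/2) × 11.29 = 16.94 mol
Step 2:
n(T) available = 16.94 mol
n(L) = 2470 / 35.50 = 69.58 mol
n/ν for T = 16.94/1 = 16.94
n/ν for L = 69.58/3 = 23.19
Smallest n/ν is T → limiting reagent.
n(Q) = (3/1) × 16.94 = 50.82 mol
mass = 50.82 × 70.40 = 3578 g

3580 g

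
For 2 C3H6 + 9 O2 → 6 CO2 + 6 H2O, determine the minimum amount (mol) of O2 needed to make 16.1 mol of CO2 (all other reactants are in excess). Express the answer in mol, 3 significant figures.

n(CO2) = 16.10 mol
n(O2) = (9/6) × 16.10 = 24.15 mol

24.2 mol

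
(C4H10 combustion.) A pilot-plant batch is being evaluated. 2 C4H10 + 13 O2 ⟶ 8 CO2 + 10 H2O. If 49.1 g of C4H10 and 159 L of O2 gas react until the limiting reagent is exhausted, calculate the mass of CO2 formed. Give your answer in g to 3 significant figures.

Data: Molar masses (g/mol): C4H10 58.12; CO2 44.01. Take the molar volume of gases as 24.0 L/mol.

n(C4H10) = 49.10 / 58.12 = 0.8448 mol
n(O2) = 159.0 / 24.0 = 6.625 mol
n/ν → C4H10: 0.4224, O2: 0.5096; C4H10 is limiting.
n(CO2) = (8/2) × 0.8448 = 3.379 mol
mass = 3.379 × 44.01 = 148.7 g

149 g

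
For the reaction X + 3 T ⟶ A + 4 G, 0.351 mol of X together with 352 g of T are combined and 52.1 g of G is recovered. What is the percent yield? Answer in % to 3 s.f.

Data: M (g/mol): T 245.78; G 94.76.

39.2 %

n(X) = 0.3510 mol
n(T) = 352.0 / 245.78 = 1.432 mol
n/ν for X = 0.3510/1 = 0.3510
n/ν for T = 1.432/3 = 0.4773
Smallest n/ν is X → limiting reagent.
theoretical n(G) = (4/1) × 0.3510 = 1.404 mol → 133.0 g
% yield = 52.1 / 133.0 × 100 = 39.17 %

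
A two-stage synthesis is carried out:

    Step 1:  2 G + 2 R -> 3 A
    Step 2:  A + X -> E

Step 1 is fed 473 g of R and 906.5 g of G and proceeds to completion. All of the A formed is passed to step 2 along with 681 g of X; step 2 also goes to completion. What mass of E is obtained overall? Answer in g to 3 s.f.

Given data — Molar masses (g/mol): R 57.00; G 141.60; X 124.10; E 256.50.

Step 1:
n(R) = 473.0 / 57.00 = 8.298 mol
n(G) = 906.5 / 141.60 = 6.402 mol
n/ν → R: 4.149, G: 3.201; G is limiting.
n(A) produced = (3/2) × 6.402 = 9.603 mol
Step 2:
n(A) available = 9.603 mol
n(X) = 681.0 / 124.10 = 5.488 mol
n/ν → A: 9.603, X: 5.488; X is limiting.
n(E) = (1/1) × 5.488 = 5.488 mol
mass = 5.488 × 256.50 = 1408 g

1410 g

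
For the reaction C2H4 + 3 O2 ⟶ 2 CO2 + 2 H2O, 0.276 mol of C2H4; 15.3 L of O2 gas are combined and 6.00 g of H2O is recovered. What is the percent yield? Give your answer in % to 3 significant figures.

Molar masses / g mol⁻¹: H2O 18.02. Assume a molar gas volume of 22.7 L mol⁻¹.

74.1 %

n(C2H4) = 0.2760 mol
n(O2) = 15.30 / 22.7 = 0.6740 mol
n/ν for C2H4 = 0.2760/1 = 0.2760
n/ν for O2 = 0.6740/3 = 0.2247
Smallest n/ν is O2 → limiting reagent.
theoretical n(H2O) = (2/3) × 0.6740 = 0.4493 mol → 8.096 g
% yield = 6.00 / 8.096 × 100 = 74.11 %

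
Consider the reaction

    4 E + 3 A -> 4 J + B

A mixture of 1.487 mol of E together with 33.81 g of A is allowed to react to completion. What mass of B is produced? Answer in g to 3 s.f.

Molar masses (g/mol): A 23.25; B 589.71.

n(E) = 1.487 mol
n(A) = 33.81 / 23.25 = 1.454 mol
n/ν for E = 1.487/4 = 0.3718
n/ν for A = 1.454/3 = 0.4847
Smallest n/ν is E → limiting reagent.
n(B) = (1/4) × 1.487 = 0.3718 mol
mass = 0.3718 × 589.71 = 219.3 g

219 g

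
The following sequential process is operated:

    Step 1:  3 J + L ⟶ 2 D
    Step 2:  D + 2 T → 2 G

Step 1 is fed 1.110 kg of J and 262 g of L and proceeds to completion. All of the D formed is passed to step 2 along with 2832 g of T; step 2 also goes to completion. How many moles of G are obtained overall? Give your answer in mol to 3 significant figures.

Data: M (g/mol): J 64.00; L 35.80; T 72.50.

23.1 mol

Step 1:
n(J) = 1.110×1000 / 64.00 = 17.34 mol
n(L) = 262.0 / 35.80 = 7.318 mol
n/ν → J: 5.780, L: 7.318; J is limiting.
n(D) produced = (2/3) × 17.34 = 11.56 mol
Step 2:
n(D) available = 11.56 mol
n(T) = 2832 / 72.50 = 39.06 mol
n/ν → D: 11.56, T: 19.53; D is limiting.
n(G) = (2/1) × 11.56 = 23.12 mol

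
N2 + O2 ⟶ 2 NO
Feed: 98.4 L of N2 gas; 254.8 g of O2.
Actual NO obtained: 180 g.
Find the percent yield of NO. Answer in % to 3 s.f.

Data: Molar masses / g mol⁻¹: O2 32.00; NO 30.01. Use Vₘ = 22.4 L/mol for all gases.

n(N2) = 98.40 / 22.4 = 4.393 mol
n(O2) = 254.8 / 32.00 = 7.963 mol
n/ν → N2: 4.393, O2: 7.963; N2 is limiting.
theoretical n(NO) = (2/1) × 4.393 = 8.786 mol → 263.7 g
% yield = 180 / 263.7 × 100 = 68.26 %

68.3 %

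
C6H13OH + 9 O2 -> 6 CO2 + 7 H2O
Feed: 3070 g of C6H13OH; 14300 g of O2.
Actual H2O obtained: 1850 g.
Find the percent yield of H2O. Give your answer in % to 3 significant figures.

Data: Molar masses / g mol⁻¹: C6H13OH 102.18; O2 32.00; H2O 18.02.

48.8 %

n(C6H13OH) = 3070 / 102.18 = 30.05 mol
n(O2) = 14300 / 32.00 = 446.9 mol
n/ν for C6H13OH = 30.05/1 = 30.05
n/ν for O2 = 446.9/9 = 49.66
Smallest n/ν is C6H13OH → limiting reagent.
theoretical n(H2O) = (7/1) × 30.05 = 210.4 mol → 3791 g
% yield = 1850 / 3791 × 100 = 48.80 %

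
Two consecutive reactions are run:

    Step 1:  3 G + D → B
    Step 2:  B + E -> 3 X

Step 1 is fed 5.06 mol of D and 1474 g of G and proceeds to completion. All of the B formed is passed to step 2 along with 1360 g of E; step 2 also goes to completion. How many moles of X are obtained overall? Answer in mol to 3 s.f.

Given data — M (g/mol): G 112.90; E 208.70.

13.1 mol

Step 1:
n(D) = 5.060 mol
n(G) = 1474 / 112.90 = 13.06 mol
n/ν → D: 5.060, G: 4.353; G is limiting.
n(B) produced = (1/3) × 13.06 = 4.353 mol
Step 2:
n(B) available = 4.353 mol
n(E) = 1360 / 208.70 = 6.517 mol
n/ν → B: 4.353, E: 6.517; B is limiting.
n(X) = (3/1) × 4.353 = 13.06 mol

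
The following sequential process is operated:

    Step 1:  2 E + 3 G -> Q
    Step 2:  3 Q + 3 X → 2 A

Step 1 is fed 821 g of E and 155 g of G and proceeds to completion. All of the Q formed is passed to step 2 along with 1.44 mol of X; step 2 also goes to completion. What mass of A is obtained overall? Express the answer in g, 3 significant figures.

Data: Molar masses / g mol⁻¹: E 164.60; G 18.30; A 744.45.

715 g

Step 1:
n(E) = 821.0 / 164.60 = 4.988 mol
n(G) = 155.0 / 18.30 = 8.470 mol
n/ν for E = 4.988/2 = 2.494
n/ν for G = 8.470/3 = 2.823
Smallest n/ν is E → limiting reagent.
n(Q) produced = (1/2) × 4.988 = 2.494 mol
Step 2:
n(Q) available = 2.494 mol
n(X) = 1.440 mol
n/ν for Q = 2.494/3 = 0.8313
n/ν for X = 1.440/3 = 0.4800
Smallest n/ν is X → limiting reagent.
n(A) = (2/3) × 1.440 = 0.9600 mol
mass = 0.9600 × 744.45 = 714.7 g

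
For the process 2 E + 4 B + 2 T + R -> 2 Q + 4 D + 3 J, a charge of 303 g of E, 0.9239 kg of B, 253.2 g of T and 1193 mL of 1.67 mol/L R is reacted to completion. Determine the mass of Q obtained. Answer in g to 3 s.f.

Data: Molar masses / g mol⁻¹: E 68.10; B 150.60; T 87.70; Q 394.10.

n(E) = 303.0 / 68.10 = 4.449 mol
n(B) = 0.9239×1000 / 150.60 = 6.135 mol
n(T) = 253.2 / 87.70 = 2.887 mol
n(R) = 1.67 × 1193/1000 = 1.992 mol
n/ν for E = 4.449/2 = 2.225
n/ν for B = 6.135/4 = 1.534
n/ν for T = 2.887/2 = 1.444
n/ν for R = 1.992/1 = 1.992
Smallest n/ν is T → limiting reagent.
n(Q) = (2/2) × 2.887 = 2.887 mol
mass = 2.887 × 394.10 = 1138 g

1140 g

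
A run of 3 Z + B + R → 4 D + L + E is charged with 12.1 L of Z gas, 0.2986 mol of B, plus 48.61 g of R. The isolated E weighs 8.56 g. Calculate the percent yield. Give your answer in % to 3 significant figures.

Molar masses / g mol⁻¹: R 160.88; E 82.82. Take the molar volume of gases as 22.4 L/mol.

n(Z) = 12.10 / 22.4 = 0.5402 mol
n(B) = 0.2986 mol
n(R) = 48.61 / 160.88 = 0.3022 mol
n/ν for Z = 0.5402/3 = 0.1801
n/ν for B = 0.2986/1 = 0.2986
n/ν for R = 0.3022/1 = 0.3022
Smallest n/ν is Z → limiting reagent.
theoretical n(E) = (1/3) × 0.5402 = 0.1801 mol → 14.92 g
% yield = 8.56 / 14.92 × 100 = 57.37 %

57.4 %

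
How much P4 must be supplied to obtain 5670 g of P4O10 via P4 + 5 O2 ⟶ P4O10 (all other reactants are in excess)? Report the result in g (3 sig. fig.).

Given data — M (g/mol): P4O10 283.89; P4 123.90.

n(P4O10) = 5670 / 283.89 = 19.97 mol
n(P4) = (1/1) × 19.97 = 19.97 mol
mass = 19.97 × 123.90 = 2474 g

2470 g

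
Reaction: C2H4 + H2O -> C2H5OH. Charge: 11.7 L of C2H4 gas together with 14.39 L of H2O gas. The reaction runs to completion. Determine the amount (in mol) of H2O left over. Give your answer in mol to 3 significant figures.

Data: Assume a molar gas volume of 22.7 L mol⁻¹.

n(C2H4) = 11.70 / 22.7 = 0.5154 mol
n(H2O) = 14.39 / 22.7 = 0.6339 mol
n/ν for C2H4 = 0.5154/1 = 0.5154
n/ν for H2O = 0.6339/1 = 0.6339
Smallest n/ν is C2H4 → limiting reagent.
H2O consumed = (1/1) × 0.5154 = 0.5154 mol
H2O remaining = 0.6339 − 0.5154 = 0.1185 mol

0.119 mol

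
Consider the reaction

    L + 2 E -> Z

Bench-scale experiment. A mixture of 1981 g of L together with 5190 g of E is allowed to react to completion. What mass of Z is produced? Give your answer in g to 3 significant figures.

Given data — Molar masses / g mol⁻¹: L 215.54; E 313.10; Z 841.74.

6980 g

n(L) = 1981 / 215.54 = 9.191 mol
n(E) = 5190 / 313.10 = 16.58 mol
n/ν for L = 9.191/1 = 9.191
n/ν for E = 16.58/2 = 8.290
Smallest n/ν is E → limiting reagent.
n(Z) = (1/2) × 16.58 = 8.290 mol
mass = 8.290 × 841.74 = 6978 g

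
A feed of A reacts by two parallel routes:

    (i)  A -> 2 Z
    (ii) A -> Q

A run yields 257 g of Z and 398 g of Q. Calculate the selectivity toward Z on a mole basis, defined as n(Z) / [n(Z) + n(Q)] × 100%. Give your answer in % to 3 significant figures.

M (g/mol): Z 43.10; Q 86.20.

56.4 %

n(Z) = 257 / 43.10 = 5.963 mol
n(Q) = 398 / 86.20 = 4.617 mol
selectivity = 5.963/(5.963+4.617) × 100 = 56.36 %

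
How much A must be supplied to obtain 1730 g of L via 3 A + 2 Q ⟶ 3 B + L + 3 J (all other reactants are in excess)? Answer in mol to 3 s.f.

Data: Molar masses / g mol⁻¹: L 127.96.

n(L) = 1730 / 127.96 = 13.52 mol
n(A) = (3/1) × 13.52 = 40.56 mol

40.6 mol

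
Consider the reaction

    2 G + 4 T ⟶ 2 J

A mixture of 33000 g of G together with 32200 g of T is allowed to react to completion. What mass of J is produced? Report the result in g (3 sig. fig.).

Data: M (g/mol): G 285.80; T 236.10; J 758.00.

51700 g

n(G) = 33000 / 285.80 = 115.5 mol
n(T) = 32200 / 236.10 = 136.4 mol
n/ν → G: 57.75, T: 34.10; T is limiting.
n(J) = (2/4) × 136.4 = 68.20 mol
mass = 68.20 × 758.00 = 51700 g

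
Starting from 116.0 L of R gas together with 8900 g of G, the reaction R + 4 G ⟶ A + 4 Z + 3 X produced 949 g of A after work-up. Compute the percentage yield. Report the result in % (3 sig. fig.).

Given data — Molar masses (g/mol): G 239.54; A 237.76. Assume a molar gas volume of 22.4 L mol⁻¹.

77.1 %

n(R) = 116.0 / 22.4 = 5.179 mol
n(G) = 8900 / 239.54 = 37.15 mol
n/ν for R = 5.179/1 = 5.179
n/ν for G = 37.15/4 = 9.288
Smallest n/ν is R → limiting reagent.
theoretical n(A) = (1/1) × 5.179 = 5.179 mol → 1231 g
% yield = 949 / 1231 × 100 = 77.09 %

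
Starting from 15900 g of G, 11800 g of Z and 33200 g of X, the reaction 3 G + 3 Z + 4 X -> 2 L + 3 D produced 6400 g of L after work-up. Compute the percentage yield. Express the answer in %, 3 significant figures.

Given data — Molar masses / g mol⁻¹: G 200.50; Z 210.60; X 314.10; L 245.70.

69.7 %

n(G) = 15900 / 200.50 = 79.30 mol
n(Z) = 11800 / 210.60 = 56.03 mol
n(X) = 33200 / 314.10 = 105.7 mol
n/ν → G: 26.43, Z: 18.68, X: 26.43; Z is limiting.
theoretical n(L) = (2/3) × 56.03 = 37.35 mol → 9177 g
% yield = 6400 / 9177 × 100 = 69.74 %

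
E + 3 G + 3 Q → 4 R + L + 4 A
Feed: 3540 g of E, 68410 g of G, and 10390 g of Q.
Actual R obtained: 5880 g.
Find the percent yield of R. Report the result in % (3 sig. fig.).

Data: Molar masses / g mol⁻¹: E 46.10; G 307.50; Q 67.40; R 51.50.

n(E) = 3540 / 46.10 = 76.79 mol
n(G) = 68410 / 307.50 = 222.5 mol
n(Q) = 10390 / 67.40 = 154.2 mol
n/ν for E = 76.79/1 = 76.79
n/ν for G = 222.5/3 = 74.17
n/ν for Q = 154.2/3 = 51.40
Smallest n/ν is Q → limiting reagent.
theoretical n(R) = (4/3) × 154.2 = 205.6 mol → 10590 g
% yield = 5880 / 10590 × 100 = 55.52 %

55.5 %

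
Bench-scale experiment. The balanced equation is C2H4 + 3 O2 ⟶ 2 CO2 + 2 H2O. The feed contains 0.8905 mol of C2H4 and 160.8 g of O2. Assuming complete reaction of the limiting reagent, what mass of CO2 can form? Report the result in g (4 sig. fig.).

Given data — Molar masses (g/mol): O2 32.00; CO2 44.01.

n(C2H4) = 0.8905 mol
n(O2) = 160.8 / 32.00 = 5.025 mol
n/ν for C2H4 = 0.8905/1 = 0.8905
n/ν for O2 = 5.025/3 = 1.675
Smallest n/ν is C2H4 → limiting reagent.
n(CO2) = (2/1) × 0.8905 = 1.781 mol
mass = 1.781 × 44.01 = 78.38 g

78.38 g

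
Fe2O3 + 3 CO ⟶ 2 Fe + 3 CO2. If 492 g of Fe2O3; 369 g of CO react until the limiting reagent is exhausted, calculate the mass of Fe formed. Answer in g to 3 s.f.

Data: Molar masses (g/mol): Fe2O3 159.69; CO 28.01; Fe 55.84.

344 g

n(Fe2O3) = 492.0 / 159.69 = 3.081 mol
n(CO) = 369.0 / 28.01 = 13.17 mol
n/ν for Fe2O3 = 3.081/1 = 3.081
n/ν for CO = 13.17/3 = 4.390
Smallest n/ν is Fe2O3 → limiting reagent.
n(Fe) = (2/1) × 3.081 = 6.162 mol
mass = 6.162 × 55.84 = 344.1 g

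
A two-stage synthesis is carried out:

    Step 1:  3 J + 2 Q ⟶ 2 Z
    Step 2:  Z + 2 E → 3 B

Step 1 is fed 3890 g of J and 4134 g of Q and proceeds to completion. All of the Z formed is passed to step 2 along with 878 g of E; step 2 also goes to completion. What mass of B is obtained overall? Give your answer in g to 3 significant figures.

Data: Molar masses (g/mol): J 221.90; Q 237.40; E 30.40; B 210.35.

Step 1:
n(J) = 3890 / 221.90 = 17.53 mol
n(Q) = 4134 / 237.40 = 17.41 mol
n/ν for J = 17.53/3 = 5.843
n/ν for Q = 17.41/2 = 8.705
Smallest n/ν is J → limiting reagent.
n(Z) produced = (2/3) × 17.53 = 11.69 mol
Step 2:
n(Z) available = 11.69 mol
n(E) = 878.0 / 30.40 = 28.88 mol
n/ν for Z = 11.69/1 = 11.69
n/ν for E = 28.88/2 = 14.44
Smallest n/ν is Z → limiting reagent.
n(B) = (3/1) × 11.69 = 35.07 mol
mass = 35.07 × 210.35 = 7377 g

7380 g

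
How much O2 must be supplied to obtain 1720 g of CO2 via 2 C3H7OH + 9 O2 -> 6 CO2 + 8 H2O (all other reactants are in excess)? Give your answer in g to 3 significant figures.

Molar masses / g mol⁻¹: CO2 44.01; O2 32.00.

1880 g

n(CO2) = 1720 / 44.01 = 39.08 mol
n(O2) = (9/6) × 39.08 = 58.62 mol
mass = 58.62 × 32.00 = 1876 g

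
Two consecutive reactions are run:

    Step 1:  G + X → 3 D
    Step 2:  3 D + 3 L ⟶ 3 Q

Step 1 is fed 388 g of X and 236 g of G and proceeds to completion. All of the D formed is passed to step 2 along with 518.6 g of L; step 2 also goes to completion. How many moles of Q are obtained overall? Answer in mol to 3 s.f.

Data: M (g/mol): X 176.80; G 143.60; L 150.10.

Step 1:
n(X) = 388.0 / 176.80 = 2.195 mol
n(G) = 236.0 / 143.60 = 1.643 mol
n/ν for X = 2.195/1 = 2.195
n/ν for G = 1.643/1 = 1.643
Smallest n/ν is G → limiting reagent.
n(D) produced = (3/1) × 1.643 = 4.929 mol
Step 2:
n(D) available = 4.929 mol
n(L) = 518.6 / 150.10 = 3.455 mol
n/ν for D = 4.929/3 = 1.643
n/ν for L = 3.455/3 = 1.152
Smallest n/ν is L → limiting reagent.
n(Q) = (3/3) × 3.455 = 3.455 mol

3.46 mol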